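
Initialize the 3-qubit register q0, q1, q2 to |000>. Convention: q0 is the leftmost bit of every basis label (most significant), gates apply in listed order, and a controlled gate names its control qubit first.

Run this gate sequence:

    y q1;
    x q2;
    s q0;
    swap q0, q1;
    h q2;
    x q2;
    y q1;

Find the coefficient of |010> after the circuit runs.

The amplitude on |010> is 0.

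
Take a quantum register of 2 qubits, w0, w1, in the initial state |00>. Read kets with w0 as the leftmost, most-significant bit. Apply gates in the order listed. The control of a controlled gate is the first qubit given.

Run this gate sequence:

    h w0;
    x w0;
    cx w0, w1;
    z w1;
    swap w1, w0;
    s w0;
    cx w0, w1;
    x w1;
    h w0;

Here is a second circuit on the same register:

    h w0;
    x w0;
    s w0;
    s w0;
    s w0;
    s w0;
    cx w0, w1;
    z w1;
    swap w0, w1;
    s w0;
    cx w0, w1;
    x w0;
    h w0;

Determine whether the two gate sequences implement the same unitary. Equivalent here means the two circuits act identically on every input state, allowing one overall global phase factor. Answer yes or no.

No: there is an input state on which the two circuits produce genuinely different outputs (not merely differing by a phase).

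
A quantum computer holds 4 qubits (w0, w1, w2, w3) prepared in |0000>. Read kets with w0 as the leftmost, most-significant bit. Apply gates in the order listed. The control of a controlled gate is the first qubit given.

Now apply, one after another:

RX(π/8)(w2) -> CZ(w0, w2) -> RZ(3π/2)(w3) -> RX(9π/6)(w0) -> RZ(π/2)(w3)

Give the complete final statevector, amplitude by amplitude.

After the circuit, the state carries amplitude sqrt(2)*cos(pi/16)/2 on |0000>, -sqrt(2)*I*sin(pi/16)/2 on |0010>, sqrt(2)*I*cos(pi/16)/2 on |1000>, sqrt(2)*sin(pi/16)/2 on |1010>, and 0 on every other basis state.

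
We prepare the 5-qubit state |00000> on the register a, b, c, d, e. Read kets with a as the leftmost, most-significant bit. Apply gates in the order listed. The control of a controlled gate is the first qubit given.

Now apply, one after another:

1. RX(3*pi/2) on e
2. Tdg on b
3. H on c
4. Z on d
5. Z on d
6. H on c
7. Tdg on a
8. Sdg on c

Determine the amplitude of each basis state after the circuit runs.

After the circuit, the state carries amplitude -sqrt(2)/2 on |00000>, -sqrt(2)*I/2 on |00001>, and 0 on every other basis state. Key observation: gates 3-6 undo each other exactly, leaving only the rest of the circuit to track.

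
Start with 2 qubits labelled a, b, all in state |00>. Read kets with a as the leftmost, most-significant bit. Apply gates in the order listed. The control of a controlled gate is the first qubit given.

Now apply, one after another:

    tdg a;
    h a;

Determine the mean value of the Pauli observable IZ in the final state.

The observable IZ averages to 1.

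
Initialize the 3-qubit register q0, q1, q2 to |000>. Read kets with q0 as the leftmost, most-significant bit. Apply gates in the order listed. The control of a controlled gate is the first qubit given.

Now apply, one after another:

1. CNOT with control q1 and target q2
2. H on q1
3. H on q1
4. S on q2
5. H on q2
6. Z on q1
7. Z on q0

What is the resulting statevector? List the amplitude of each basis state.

The resulting statevector has amplitude sqrt(2)/2 on |000>, sqrt(2)/2 on |001>, and 0 on every other basis state.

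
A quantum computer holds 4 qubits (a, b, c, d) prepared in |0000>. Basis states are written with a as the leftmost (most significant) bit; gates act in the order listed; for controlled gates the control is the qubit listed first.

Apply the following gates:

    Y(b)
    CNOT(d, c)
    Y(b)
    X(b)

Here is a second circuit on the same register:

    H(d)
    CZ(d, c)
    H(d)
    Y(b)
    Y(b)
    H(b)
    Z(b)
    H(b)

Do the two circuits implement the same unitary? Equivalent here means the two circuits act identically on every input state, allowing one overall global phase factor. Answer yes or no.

No: there is an input state on which the two circuits produce genuinely different outputs (not merely differing by a phase).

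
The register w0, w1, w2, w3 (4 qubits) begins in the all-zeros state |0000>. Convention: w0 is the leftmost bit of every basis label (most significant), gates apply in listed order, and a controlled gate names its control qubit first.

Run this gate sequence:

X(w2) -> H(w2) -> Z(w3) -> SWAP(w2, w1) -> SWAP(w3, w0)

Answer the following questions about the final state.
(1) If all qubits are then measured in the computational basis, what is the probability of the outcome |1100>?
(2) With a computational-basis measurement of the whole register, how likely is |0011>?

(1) A full measurement returns |1100> with probability 0.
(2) Outcome |0011> occurs with probability 0.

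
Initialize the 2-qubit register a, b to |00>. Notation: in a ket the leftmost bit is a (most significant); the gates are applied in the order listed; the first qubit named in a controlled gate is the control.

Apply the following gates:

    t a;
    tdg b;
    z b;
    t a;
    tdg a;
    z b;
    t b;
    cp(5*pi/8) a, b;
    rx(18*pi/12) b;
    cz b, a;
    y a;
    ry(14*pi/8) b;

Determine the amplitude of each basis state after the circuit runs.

The resulting statevector has amplitude 0 on |00>, 0 on |01>, -sqrt(2)*sqrt(2 - sqrt(2))/4 + sqrt(2)*I*sqrt(sqrt(2) + 2)/4 on |10>, -sqrt(2)*sqrt(sqrt(2) + 2)/4 - sqrt(2)*I*sqrt(2 - sqrt(2))/4 on |11>. Key observation: the block from step 2 through step 7 cancels to the identity and can be dropped.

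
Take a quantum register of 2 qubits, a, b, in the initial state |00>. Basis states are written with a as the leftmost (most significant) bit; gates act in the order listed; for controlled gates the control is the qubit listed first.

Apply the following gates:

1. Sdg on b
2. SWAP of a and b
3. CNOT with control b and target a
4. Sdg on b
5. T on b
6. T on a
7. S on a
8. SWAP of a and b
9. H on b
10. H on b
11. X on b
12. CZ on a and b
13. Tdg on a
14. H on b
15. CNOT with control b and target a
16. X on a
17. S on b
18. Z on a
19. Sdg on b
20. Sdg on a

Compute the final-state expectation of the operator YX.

The expectation value of YX is -1.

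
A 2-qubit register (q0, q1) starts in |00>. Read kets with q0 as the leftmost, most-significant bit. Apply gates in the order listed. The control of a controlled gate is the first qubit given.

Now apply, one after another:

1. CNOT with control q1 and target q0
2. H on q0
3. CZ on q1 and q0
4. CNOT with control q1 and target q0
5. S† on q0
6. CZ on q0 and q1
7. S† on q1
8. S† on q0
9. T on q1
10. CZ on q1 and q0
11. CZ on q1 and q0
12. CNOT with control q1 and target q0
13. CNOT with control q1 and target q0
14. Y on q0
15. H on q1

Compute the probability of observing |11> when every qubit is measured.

The probability of measuring |11> is 1/4.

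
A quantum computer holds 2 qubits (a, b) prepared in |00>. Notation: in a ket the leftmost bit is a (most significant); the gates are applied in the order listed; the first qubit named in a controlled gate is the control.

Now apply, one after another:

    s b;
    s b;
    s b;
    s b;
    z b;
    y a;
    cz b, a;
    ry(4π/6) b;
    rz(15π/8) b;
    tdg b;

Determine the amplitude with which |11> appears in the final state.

The amplitude on |11> is -sqrt(3)*exp(3*I*pi/16)/2. Key observation: steps 1-4 multiply out to the identity, so the circuit reduces to the remaining gates.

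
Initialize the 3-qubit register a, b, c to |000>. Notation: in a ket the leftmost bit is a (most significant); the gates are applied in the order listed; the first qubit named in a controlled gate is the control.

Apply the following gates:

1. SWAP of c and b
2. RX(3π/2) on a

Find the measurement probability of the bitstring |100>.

Outcome |100> occurs with probability 1/2.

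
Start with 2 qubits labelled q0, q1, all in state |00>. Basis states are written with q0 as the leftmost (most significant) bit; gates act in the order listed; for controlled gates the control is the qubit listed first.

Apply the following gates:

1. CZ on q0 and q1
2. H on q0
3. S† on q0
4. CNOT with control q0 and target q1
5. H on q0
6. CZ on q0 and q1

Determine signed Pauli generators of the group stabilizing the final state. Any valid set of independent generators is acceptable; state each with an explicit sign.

The final state is stabilized by the group generated by +XI, -IY; other independent generating sets are equally valid.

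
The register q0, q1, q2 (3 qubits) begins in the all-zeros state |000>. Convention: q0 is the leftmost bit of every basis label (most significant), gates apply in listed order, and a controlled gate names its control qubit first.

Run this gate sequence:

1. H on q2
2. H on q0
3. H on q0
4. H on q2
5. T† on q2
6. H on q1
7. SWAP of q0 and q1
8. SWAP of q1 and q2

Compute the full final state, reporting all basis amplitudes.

The final amplitudes are sqrt(2)/2 on |000>, sqrt(2)/2 on |100>, and 0 on every other basis state. Key observation: the block from step 1 through step 4 cancels to the identity and can be dropped.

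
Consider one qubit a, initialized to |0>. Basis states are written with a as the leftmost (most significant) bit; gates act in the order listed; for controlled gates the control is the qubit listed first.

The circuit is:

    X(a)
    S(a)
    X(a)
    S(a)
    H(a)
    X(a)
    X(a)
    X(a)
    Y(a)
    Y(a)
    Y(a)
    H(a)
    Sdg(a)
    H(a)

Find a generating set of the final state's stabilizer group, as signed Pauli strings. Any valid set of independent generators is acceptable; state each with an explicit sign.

The stabilizer group can be generated by -X, among other valid generating sets.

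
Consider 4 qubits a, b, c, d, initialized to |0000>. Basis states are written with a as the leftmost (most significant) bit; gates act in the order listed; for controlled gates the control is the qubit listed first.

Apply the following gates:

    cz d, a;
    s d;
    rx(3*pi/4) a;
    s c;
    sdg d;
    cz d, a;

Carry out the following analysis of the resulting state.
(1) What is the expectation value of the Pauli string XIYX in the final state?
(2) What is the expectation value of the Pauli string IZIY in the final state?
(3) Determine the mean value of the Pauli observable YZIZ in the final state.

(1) The observable XIYX averages to 0.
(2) The observable IZIY averages to 0.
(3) The expectation value of YZIZ is -sqrt(2)/2.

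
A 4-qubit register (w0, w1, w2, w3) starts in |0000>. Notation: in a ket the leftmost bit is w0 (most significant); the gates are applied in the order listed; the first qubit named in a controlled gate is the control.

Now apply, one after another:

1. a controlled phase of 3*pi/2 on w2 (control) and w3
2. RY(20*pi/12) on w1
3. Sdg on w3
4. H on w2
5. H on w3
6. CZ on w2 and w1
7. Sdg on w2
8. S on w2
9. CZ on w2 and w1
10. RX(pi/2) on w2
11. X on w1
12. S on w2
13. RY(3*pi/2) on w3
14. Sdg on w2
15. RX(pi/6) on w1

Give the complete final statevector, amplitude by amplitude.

The final amplitudes are -sqrt(2)*(2 + I)/8 + sqrt(6)*I/8 on |0000>, -sqrt(2)*(2 + I)/8 + sqrt(6)*I/8 on |0010>, sqrt(6)/8 + sqrt(2)*(1 - 2*I)/8 on |0100>, sqrt(6)/8 + sqrt(2)*(1 - 2*I)/8 on |0110>, and 0 on every other basis state. Key observation: gates 6-9 undo each other exactly, leaving only the rest of the circuit to track.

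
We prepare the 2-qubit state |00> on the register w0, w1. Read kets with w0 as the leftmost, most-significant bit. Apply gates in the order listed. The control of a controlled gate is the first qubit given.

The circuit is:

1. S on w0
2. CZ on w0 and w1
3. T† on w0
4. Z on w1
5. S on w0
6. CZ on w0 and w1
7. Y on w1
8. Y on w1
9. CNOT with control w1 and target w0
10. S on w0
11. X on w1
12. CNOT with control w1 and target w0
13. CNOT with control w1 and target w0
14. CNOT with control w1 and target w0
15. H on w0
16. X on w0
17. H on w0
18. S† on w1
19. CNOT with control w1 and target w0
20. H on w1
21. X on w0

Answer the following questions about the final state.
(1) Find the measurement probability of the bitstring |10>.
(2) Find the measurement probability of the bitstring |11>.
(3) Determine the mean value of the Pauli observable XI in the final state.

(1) The probability of measuring |10> is 1/2. Key observation: the block from step 12 through step 13 cancels to the identity and can be dropped.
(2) Outcome |11> occurs with probability 1/2.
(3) The observable XI averages to 0.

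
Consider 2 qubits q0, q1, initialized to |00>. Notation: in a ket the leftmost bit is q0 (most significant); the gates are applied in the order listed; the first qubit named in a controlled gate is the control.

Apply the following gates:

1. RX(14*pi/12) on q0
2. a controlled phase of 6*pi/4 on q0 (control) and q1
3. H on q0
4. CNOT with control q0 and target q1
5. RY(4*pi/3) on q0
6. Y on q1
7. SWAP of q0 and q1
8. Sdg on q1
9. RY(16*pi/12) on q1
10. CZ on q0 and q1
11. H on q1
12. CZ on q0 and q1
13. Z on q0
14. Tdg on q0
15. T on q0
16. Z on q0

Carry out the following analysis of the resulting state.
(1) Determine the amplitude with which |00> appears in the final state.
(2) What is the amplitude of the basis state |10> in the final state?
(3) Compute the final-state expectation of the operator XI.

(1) The amplitude on |00> is (1 - I)*(sqrt(6)*(1 - 2*I) + sqrt(2)*I)/16. Key observation: steps 13-16 multiply out to the identity, so the circuit reduces to the remaining gates.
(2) The final state's coefficient on |10> equals (1 - I)*(-sqrt(2)*I + sqrt(6)*(1 + 2*I))/16.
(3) In the final state, XI has expectation -1/4.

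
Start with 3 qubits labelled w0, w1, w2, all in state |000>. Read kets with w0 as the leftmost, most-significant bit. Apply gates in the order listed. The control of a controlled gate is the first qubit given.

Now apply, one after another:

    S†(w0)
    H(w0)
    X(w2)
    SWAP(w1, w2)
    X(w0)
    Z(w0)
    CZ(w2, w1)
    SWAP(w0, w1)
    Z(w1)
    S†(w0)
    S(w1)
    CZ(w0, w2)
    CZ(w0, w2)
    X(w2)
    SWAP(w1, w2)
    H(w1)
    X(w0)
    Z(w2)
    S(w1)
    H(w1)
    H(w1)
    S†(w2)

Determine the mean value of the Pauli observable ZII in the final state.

The observable ZII averages to 1.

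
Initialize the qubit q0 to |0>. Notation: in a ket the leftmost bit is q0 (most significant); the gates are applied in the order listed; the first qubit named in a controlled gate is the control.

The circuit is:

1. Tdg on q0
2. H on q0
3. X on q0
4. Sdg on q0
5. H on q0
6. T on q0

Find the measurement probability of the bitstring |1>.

Outcome |1> occurs with probability 1/2.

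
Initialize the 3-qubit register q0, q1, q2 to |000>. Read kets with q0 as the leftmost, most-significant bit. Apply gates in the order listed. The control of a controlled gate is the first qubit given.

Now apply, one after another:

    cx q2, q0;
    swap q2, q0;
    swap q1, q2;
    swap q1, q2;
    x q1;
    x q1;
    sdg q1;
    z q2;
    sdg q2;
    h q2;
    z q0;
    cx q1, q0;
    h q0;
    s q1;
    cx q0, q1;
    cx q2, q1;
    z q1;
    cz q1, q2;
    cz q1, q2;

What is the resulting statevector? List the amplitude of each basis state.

The resulting statevector has amplitude 1/2 on |000>, 0 on |001>, 0 on |010>, -1/2 on |011>, 0 on |100>, 1/2 on |101>, -1/2 on |110>, 0 on |111>.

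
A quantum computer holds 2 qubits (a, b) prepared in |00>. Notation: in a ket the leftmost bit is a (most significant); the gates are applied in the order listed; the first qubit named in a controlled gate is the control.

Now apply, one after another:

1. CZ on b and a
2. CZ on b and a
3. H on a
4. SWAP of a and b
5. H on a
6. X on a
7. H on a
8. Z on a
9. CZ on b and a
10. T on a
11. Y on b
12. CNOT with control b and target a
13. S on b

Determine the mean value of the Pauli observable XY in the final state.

The expectation value of XY is -1. Key observation: steps 5-8 multiply out to the identity, so the circuit reduces to the remaining gates.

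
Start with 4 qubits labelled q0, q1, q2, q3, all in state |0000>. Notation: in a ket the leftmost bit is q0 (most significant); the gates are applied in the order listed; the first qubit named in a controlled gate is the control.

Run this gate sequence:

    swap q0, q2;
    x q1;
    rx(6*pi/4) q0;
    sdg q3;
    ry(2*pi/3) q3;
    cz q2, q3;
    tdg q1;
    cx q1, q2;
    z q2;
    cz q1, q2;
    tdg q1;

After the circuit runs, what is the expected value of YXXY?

The expectation value of YXXY is 0.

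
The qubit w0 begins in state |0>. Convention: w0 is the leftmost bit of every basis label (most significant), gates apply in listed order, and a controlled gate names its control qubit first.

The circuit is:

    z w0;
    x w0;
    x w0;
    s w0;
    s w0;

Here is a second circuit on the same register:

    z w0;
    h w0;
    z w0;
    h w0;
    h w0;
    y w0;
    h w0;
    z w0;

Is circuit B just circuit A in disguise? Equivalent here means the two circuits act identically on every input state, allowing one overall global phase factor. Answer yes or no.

No — the two circuits implement different unitaries, even allowing a global phase.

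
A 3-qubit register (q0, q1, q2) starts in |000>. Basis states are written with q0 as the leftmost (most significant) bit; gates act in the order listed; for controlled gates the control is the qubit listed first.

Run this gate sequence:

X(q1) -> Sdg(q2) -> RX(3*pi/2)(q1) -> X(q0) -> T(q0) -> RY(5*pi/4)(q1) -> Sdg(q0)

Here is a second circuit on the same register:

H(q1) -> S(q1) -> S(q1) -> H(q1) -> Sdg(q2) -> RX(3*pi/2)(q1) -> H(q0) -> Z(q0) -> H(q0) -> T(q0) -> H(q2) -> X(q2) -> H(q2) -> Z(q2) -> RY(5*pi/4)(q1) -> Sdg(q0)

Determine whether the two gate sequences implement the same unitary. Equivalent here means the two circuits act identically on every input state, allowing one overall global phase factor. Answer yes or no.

Yes: on every input state the two circuits agree up to one overall phase factor.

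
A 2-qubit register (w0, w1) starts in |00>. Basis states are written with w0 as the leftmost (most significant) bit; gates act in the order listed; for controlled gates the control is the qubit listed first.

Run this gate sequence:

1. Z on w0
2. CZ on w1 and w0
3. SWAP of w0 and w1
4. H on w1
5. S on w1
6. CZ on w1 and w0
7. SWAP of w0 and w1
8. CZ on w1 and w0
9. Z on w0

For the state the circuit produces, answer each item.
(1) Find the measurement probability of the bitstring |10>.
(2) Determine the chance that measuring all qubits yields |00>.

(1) Outcome |10> occurs with probability 1/2.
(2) A full measurement returns |00> with probability 1/2.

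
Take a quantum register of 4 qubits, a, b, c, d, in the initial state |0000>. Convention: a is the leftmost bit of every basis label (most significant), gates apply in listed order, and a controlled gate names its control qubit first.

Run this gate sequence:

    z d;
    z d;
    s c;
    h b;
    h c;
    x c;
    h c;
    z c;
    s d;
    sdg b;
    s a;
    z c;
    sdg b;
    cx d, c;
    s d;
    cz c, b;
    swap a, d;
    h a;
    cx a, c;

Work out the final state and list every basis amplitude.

After the circuit, the state carries amplitude 1/2 on |0000>, -1/2 on |0100>, 1/2 on |1010>, -1/2 on |1110>, and 0 on every other basis state. Key observation: the block from step 5 through step 8 cancels to the identity and can be dropped.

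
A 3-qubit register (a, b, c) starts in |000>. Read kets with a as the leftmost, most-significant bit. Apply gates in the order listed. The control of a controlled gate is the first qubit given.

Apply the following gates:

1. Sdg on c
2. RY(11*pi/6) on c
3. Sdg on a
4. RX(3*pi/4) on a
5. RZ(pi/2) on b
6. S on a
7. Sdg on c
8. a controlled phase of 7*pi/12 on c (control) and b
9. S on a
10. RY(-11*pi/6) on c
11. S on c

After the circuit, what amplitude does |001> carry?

The amplitude on |001> is (1 + I)*sqrt(2 - sqrt(2))*exp(I*pi/4)/8.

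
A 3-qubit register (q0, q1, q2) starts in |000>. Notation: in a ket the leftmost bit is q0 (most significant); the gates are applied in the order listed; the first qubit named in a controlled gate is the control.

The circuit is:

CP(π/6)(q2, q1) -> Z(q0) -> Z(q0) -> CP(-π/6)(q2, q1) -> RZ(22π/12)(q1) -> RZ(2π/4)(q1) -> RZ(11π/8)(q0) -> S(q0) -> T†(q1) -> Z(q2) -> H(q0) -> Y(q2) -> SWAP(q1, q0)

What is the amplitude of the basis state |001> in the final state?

|001> carries amplitude sqrt(2)*exp(31*I*pi/48)/2 in the final state. Key observation: steps 1-4 multiply out to the identity, so the circuit reduces to the remaining gates.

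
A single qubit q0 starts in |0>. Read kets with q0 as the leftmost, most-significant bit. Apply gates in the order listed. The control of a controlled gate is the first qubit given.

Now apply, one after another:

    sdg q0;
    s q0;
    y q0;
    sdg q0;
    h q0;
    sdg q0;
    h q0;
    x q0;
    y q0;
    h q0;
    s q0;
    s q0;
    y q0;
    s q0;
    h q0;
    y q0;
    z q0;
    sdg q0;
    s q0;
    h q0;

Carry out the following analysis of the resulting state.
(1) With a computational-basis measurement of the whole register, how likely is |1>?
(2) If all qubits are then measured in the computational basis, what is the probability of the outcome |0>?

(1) Outcome |1> occurs with probability 1/2.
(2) The probability of measuring |0> is 1/2.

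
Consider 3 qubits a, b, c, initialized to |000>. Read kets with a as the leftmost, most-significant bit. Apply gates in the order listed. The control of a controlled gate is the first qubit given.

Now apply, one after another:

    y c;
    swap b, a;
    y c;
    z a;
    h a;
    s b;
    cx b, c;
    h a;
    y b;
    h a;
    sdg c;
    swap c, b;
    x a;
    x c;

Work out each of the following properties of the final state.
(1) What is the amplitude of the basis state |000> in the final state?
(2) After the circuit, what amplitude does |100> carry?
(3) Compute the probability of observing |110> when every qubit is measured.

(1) The final state's coefficient on |000> equals sqrt(2)*I/2.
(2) The final state's coefficient on |100> equals sqrt(2)*I/2.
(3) Outcome |110> occurs with probability 0.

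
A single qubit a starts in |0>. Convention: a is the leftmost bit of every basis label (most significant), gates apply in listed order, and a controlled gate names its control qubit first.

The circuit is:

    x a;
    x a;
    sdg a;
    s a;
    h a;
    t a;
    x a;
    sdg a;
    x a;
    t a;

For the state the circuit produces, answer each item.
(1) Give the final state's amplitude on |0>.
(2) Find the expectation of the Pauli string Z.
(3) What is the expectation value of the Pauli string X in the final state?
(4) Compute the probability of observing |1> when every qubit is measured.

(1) |0> carries amplitude -sqrt(2)*I/2 in the final state.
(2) The expectation value of Z is 0.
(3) The expectation value of X is -1.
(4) The probability of measuring |1> is 1/2.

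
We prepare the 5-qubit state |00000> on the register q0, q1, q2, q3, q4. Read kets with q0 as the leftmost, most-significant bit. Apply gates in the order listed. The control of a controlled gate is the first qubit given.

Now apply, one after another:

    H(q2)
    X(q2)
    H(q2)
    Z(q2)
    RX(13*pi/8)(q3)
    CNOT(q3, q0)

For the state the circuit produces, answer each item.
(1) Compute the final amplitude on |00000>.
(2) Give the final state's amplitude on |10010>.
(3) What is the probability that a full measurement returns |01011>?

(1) |00000> carries amplitude -cos(3*pi/16) in the final state. Key observation: steps 1-4 multiply out to the identity, so the circuit reduces to the remaining gates.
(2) The final state's coefficient on |10010> equals -I*sin(3*pi/16).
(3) A full measurement returns |01011> with probability 0.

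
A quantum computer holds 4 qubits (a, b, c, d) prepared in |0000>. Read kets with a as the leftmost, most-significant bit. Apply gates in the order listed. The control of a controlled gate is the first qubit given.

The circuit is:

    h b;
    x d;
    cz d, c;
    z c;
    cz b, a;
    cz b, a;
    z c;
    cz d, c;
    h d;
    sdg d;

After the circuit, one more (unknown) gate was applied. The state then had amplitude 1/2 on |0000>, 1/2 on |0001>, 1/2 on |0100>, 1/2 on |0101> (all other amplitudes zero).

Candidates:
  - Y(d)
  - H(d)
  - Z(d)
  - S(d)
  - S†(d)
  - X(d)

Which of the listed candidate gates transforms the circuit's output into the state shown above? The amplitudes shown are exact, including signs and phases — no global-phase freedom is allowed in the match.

It was S†(d) that produced the state shown. Key observation: steps 3-8 multiply out to the identity, so the circuit reduces to the remaining gates.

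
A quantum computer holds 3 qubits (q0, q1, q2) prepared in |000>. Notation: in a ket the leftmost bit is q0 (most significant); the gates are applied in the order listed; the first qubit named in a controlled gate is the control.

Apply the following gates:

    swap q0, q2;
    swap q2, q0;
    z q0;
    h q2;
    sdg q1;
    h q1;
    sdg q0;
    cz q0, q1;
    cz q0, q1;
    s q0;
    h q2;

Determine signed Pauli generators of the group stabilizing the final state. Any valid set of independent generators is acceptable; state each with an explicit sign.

The stabilizer group can be generated by +IXI, +ZII, +IIZ, among other valid generating sets. Key observation: steps 8-9 multiply out to the identity, so the circuit reduces to the remaining gates.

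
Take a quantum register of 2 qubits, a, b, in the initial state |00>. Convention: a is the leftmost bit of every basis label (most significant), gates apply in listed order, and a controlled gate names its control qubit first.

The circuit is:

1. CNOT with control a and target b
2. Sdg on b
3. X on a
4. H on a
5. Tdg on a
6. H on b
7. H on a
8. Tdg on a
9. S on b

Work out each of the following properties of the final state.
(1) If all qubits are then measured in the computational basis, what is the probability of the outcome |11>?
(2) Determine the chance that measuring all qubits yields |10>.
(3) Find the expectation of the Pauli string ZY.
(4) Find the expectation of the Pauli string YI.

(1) The probability of measuring |11> is sqrt(2)/8 + 1/4.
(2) The probability of measuring |10> is sqrt(2)/8 + 1/4.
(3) The expectation value of ZY is -sqrt(2)/2.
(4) The expectation value of YI is -1/2.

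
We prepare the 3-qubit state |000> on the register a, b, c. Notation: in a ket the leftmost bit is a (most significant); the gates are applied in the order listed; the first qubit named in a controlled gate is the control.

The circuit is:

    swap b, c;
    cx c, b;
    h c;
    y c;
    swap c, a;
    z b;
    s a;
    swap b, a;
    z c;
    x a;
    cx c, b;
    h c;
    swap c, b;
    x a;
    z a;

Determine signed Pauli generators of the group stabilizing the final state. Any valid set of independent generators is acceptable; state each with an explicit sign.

The final state is stabilized by the group generated by +IXI, -IIY, +ZII; other independent generating sets are equally valid.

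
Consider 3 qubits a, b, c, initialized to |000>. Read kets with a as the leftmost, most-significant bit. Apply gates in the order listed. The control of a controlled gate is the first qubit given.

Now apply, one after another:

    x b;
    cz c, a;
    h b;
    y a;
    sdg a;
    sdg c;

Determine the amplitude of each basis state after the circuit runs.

The final amplitudes are sqrt(2)/2 on |100>, -sqrt(2)/2 on |110>, and 0 on every other basis state.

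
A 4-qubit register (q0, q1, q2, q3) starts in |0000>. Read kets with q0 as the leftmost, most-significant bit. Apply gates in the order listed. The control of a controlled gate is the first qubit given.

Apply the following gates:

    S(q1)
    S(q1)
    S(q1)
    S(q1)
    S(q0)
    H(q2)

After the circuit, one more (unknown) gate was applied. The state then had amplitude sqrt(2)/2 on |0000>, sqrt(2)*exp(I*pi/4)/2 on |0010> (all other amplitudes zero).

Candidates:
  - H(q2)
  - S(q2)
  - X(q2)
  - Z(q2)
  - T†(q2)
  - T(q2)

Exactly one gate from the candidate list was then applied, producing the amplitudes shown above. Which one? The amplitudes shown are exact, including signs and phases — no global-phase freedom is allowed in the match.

The unique candidate consistent with the amplitudes is T(q2). Key observation: the block from step 1 through step 4 cancels to the identity and can be dropped.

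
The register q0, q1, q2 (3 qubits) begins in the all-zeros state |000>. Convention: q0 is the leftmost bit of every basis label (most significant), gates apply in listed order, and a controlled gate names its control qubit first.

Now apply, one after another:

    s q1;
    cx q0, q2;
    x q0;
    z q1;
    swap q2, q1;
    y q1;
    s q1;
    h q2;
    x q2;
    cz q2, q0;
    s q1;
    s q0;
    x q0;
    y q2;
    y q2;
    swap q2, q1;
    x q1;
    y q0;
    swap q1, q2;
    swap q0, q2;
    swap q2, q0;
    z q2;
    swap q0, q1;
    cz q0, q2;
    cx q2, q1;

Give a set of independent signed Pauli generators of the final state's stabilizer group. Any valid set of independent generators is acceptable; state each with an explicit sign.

The stabilizer group can be generated by -IXX, -ZII, -IZZ, among other valid generating sets.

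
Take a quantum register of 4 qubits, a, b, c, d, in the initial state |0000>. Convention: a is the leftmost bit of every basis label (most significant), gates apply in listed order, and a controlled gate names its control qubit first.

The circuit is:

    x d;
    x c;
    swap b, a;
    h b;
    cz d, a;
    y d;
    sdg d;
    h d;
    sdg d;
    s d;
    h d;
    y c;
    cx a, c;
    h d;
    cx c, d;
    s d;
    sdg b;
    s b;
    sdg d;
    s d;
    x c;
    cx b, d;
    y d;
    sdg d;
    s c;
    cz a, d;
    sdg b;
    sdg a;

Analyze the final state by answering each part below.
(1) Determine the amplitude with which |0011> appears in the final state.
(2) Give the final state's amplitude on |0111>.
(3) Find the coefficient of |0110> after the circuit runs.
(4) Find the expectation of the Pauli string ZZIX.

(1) The final state's coefficient on |0011> equals -I/2.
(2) The amplitude on |0111> is -I/2.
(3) |0110> carries amplitude I/2 in the final state.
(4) The observable ZZIX averages to 1.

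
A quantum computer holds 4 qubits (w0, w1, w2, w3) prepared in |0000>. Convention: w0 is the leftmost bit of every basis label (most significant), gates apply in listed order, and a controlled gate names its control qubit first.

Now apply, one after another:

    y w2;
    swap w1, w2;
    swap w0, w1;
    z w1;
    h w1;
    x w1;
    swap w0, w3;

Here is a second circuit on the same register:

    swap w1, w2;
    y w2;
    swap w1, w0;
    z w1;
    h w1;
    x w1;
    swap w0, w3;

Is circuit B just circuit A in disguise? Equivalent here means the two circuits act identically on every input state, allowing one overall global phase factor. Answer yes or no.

No — the two circuits implement different unitaries, even allowing a global phase.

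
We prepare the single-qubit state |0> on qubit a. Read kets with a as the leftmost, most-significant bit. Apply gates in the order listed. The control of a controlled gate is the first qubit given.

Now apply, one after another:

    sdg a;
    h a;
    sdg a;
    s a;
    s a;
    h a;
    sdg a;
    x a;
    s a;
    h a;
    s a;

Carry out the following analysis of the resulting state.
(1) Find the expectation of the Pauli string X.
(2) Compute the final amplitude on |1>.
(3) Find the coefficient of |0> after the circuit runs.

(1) The observable X averages to -1.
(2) The amplitude on |1> is sqrt(2)/2.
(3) |0> carries amplitude -sqrt(2)/2 in the final state.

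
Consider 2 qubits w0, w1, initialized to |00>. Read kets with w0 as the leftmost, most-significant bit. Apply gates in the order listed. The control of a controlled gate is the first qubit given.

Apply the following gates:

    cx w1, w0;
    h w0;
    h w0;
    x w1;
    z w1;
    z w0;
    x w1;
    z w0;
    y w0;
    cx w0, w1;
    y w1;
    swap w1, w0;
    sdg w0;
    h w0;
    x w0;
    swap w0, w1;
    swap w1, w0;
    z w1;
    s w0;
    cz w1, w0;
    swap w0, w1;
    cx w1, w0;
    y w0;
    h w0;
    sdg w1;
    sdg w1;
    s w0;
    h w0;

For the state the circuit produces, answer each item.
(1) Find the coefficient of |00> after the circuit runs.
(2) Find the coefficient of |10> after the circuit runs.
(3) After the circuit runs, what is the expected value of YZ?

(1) |00> carries amplitude sqrt(2)*(1 - I)/4 in the final state. Key observation: steps 2-3 multiply out to the identity, so the circuit reduces to the remaining gates.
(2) The amplitude on |10> is sqrt(2)*(-1 - I)/4.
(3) The expectation value of YZ is -1.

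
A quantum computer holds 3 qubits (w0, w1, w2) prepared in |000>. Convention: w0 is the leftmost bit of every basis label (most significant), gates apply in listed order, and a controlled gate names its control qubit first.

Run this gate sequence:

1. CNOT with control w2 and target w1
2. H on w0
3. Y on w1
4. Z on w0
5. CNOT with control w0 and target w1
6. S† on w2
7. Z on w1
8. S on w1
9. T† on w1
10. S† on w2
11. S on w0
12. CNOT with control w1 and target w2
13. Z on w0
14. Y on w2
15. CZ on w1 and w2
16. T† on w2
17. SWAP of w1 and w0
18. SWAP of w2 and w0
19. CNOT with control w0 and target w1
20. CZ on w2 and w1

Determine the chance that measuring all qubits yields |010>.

The probability of measuring |010> is 0.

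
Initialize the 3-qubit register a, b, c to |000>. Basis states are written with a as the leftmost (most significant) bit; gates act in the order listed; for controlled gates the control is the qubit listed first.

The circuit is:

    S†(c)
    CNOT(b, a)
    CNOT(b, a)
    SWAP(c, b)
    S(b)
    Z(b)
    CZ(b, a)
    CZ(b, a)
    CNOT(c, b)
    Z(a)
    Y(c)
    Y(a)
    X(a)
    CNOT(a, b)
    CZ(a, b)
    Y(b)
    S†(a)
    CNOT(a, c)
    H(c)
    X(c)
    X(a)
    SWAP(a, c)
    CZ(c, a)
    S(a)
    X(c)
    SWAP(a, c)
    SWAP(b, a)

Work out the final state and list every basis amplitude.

After the circuit, the state carries amplitude sqrt(2)*I/2 on |100>, -sqrt(2)/2 on |101>, and 0 on every other basis state. Key observation: steps 7-8 multiply out to the identity, so the circuit reduces to the remaining gates.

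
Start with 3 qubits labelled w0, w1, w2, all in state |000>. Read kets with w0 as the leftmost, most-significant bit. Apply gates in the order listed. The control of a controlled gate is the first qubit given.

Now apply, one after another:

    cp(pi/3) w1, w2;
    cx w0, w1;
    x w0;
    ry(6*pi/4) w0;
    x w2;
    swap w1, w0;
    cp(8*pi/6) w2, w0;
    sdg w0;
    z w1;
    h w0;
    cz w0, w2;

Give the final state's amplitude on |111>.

The amplitude on |111> is -1/2.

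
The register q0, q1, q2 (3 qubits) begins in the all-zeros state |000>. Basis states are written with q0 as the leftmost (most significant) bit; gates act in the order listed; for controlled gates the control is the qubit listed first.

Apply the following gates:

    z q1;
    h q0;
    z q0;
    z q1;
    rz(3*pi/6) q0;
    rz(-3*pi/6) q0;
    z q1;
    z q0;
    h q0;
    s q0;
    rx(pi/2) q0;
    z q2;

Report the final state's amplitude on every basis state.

The resulting statevector has amplitude sqrt(2)/2 on |000>, -sqrt(2)*I/2 on |100>, and 0 on every other basis state.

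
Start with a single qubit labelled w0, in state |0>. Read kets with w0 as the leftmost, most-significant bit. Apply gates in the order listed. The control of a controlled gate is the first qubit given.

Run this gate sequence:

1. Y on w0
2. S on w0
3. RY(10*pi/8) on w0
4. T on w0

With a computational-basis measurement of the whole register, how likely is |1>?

A full measurement returns |1> with probability 1/2 - sqrt(2)/4.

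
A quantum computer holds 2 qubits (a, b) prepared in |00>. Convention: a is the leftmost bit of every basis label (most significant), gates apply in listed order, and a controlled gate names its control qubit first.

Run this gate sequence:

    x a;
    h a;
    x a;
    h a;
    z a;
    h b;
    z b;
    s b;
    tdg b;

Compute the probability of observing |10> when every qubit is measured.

Outcome |10> occurs with probability 1/2.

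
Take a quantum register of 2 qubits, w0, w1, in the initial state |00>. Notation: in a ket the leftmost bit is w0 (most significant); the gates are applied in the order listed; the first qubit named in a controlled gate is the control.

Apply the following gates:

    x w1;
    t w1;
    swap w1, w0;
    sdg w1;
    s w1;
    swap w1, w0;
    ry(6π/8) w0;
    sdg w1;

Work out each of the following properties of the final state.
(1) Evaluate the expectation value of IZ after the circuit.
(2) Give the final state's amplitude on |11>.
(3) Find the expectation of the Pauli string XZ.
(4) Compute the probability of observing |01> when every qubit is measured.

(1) The expectation value of IZ is -1. Key observation: gates 3-6 undo each other exactly, leaving only the rest of the circuit to track.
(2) The final state's coefficient on |11> equals -sqrt(sqrt(2) + 2)*exp(3*I*pi/4)/2.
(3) In the final state, XZ has expectation -sqrt(2)/2.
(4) A full measurement returns |01> with probability 1/2 - sqrt(2)/4.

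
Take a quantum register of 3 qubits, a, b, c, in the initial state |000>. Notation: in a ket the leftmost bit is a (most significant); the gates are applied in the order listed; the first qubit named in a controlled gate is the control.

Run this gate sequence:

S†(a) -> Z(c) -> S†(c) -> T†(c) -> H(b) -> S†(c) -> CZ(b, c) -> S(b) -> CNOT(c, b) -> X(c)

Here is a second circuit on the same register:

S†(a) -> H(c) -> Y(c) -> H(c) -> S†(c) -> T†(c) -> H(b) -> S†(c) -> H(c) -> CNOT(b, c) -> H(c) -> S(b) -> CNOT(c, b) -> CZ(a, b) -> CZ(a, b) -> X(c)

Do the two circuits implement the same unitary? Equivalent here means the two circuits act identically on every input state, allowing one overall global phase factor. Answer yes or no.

No: there is an input state on which the two circuits produce genuinely different outputs (not merely differing by a phase).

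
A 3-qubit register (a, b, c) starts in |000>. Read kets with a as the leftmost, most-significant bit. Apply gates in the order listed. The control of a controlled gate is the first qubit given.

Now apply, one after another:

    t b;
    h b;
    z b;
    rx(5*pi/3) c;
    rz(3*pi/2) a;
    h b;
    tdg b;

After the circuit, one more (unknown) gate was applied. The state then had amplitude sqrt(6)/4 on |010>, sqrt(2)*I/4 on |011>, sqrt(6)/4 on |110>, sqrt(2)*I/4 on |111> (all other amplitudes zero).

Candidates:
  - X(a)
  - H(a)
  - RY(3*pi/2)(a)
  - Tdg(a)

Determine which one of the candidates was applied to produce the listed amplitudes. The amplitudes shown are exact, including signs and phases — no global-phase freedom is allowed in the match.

The unique candidate consistent with the amplitudes is H(a).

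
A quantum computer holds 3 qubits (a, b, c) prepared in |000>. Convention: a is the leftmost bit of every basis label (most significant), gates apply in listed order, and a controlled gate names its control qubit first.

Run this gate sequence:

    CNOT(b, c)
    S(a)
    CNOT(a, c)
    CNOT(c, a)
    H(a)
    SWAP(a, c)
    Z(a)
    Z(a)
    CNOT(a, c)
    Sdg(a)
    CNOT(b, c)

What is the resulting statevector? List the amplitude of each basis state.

After the circuit, the state carries amplitude sqrt(2)/2 on |000>, sqrt(2)/2 on |001>, and 0 on every other basis state.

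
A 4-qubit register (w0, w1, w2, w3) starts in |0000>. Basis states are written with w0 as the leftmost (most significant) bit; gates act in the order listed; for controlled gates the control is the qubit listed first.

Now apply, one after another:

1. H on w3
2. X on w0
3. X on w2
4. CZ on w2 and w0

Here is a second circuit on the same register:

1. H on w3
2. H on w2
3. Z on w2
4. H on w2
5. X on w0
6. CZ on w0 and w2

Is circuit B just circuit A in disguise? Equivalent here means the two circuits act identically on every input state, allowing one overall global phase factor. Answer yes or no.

Yes — the two circuits implement the same unitary up to a global phase.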